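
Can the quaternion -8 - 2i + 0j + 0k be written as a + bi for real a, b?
Yes. The quaternion -8 - 2i has j- and k-coefficients y = z = 0, so it lies in the complex subalgebra spanned by 1 and i.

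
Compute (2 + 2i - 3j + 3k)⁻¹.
0.0769 - 0.0769i + 0.1154j - 0.1154k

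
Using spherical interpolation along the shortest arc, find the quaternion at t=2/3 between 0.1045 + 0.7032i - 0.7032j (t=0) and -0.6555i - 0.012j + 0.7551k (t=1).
0.0421 + 0.7755i - 0.274j - 0.5673k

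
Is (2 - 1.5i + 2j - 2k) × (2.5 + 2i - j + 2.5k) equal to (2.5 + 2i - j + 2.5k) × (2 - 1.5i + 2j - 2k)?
No: pq = 15 + 3.25i + 2.75j - 2.5k ≠ 15 - 2.75i + 3.25j + 2.5k = qp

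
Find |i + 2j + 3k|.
√14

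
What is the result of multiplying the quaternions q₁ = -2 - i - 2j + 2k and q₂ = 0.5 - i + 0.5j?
-1 + 0.5i - 4j - 1.5k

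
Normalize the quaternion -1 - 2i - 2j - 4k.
-0.2 - 0.4i - 0.4j - 0.8k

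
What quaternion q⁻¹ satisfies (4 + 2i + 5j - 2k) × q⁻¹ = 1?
0.0816 - 0.0408i - 0.102j + 0.0408k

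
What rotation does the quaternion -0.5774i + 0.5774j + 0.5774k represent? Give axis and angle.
axis = (-√3/3, √3/3, √3/3), θ = π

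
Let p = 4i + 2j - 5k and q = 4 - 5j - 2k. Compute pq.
-13i + 16j - 40k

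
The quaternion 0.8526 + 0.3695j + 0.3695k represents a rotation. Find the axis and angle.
axis = (0, √2/2, √2/2), θ = 63°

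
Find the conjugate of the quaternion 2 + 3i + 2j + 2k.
2 - 3i - 2j - 2k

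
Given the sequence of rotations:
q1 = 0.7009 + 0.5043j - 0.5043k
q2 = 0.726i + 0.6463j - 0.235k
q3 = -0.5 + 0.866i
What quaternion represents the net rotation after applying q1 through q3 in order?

q2 · q1 = -0.4444 + 0.3014i + 0.8191j + 0.2014k
q3 · q2 · q1 = -0.0388 - 0.5356i - 0.584j + 0.6086k
-0.0388 - 0.5356i - 0.584j + 0.6086k


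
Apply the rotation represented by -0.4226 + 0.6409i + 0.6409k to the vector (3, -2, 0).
(-0.548, -0.339, 3.548)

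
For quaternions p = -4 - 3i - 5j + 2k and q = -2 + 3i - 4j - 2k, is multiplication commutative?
No: pq = 1 + 12i + 26j + 31k ≠ 1 - 24i + 26j - 23k = qp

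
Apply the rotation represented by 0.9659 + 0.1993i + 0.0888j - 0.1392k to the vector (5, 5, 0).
(6.249, 3.241, 0.666)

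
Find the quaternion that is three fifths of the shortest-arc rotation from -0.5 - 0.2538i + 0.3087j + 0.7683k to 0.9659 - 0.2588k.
-0.8445 - 0.1118i + 0.136j + 0.5058k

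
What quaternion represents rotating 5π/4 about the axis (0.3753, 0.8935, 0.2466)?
-0.3827 + 0.3467i + 0.8255j + 0.2278k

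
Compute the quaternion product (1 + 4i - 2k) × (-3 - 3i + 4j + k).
11 - 7i + 6j + 23k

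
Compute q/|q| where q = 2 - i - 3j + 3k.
0.417 - 0.2085i - 0.6255j + 0.6255k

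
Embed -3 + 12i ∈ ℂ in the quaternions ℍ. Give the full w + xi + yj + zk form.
-3 + 12i + 0j + 0k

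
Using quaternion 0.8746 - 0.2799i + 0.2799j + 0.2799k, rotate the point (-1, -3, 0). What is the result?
(1.252, -2.393, 1.645)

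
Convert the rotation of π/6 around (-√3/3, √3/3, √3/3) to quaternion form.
0.9659 - 0.1494i + 0.1494j + 0.1494k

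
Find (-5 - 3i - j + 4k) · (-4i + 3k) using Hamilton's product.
-24 + 17i - 7j - 19k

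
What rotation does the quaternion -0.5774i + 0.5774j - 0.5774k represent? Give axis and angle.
axis = (-√3/3, √3/3, -√3/3), θ = π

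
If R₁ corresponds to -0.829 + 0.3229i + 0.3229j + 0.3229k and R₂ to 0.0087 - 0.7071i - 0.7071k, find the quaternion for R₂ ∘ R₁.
0.4494 + 0.8173i + 0.0028j + 0.3607k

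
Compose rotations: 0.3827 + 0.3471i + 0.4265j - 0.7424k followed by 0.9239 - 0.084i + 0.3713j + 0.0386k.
0.253 - 0.0036i + 0.4872j - 0.8358k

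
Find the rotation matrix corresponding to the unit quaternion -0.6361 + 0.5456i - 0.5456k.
[[0.4046, -0.6941, -0.5954], [0.6941, -0.1907, 0.6941], [-0.5954, -0.6941, 0.4046]]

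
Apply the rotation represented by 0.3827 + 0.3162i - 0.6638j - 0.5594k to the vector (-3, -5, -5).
(5.789, -0.83, -4.98)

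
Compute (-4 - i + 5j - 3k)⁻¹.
-0.0784 + 0.0196i - 0.098j + 0.0588k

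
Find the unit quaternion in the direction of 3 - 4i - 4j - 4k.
0.3974 - 0.5298i - 0.5298j - 0.5298k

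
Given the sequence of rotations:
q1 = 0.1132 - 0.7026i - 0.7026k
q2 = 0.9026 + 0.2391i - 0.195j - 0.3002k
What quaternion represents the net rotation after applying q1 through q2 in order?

q2 · q1 = 0.0592 - 0.4701i + 0.3568j - 0.8052k
0.0592 - 0.4701i + 0.3568j - 0.8052k


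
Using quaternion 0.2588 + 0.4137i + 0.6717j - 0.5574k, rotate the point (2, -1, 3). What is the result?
(-2.232, -2.391, -1.817)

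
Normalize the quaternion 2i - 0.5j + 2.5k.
0.6172i - 0.1543j + 0.7715k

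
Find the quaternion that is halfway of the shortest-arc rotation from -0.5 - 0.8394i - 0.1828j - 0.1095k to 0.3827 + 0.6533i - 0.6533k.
-0.4833 - 0.8172i - 0.1001j + 0.2977k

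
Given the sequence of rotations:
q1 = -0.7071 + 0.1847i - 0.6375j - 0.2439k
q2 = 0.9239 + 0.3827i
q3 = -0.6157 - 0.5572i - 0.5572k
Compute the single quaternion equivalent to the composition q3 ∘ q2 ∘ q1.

q2 · q1 = -0.724 - 0.1i - 0.4956j - 0.4693k
q3 · q2 · q1 = 0.1286 + 0.1888i + 0.0994j + 0.9685k
0.1286 + 0.1888i + 0.0994j + 0.9685k


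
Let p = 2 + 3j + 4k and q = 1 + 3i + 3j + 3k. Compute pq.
-19 + 3i + 21j + k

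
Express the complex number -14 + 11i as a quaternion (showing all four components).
-14 + 11i + 0j + 0k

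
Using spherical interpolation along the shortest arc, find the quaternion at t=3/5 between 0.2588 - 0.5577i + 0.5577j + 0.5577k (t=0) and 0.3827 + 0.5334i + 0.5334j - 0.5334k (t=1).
-0.1485 - 0.6955i - 0.1022j + 0.6955k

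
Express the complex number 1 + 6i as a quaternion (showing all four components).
1 + 6i + 0j + 0k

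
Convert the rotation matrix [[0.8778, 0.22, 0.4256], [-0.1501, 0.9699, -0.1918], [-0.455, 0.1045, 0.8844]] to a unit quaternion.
0.9659 + 0.0767i + 0.2279j - 0.0958k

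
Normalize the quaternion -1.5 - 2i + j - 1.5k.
-0.4867 - 0.6489i + 0.3244j - 0.4867k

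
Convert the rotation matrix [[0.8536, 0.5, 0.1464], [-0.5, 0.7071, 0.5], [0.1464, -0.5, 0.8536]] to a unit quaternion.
0.9239 - 0.2706i - 0.2706k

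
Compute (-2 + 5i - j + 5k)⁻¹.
-0.0364 - 0.0909i + 0.0182j - 0.0909k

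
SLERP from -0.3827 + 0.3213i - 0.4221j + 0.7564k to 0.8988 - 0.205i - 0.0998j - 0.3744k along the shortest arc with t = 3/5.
-0.7558 + 0.2766i - 0.1229j + 0.5806k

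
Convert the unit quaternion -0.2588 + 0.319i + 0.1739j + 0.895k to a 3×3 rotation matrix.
[[-0.6625, 0.5742, 0.481], [-0.3523, -0.8056, 0.4764], [0.661, 0.1462, 0.736]]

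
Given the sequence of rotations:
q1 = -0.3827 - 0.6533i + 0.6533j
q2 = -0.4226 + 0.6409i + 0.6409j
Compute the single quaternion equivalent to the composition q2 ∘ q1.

q2 · q1 = 0.1617 + 0.0308i - 0.5214j + 0.8374k
0.1617 + 0.0308i - 0.5214j + 0.8374k


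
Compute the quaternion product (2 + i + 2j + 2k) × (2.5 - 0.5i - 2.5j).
10.5 + 6.5i - j + 3.5k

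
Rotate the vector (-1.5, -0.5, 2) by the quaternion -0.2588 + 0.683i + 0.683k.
(1.589, 1.67, -1.089)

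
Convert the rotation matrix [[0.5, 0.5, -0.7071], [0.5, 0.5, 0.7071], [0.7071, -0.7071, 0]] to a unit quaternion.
0.7071 - 0.5i - 0.5j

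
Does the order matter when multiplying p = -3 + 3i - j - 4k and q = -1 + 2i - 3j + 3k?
Yes: pq = 6 - 24i - 7j - 12k ≠ 6 + 6i + 27j + 2k = qp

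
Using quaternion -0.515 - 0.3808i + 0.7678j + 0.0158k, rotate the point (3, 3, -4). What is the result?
(0.967, 1.797, 5.462)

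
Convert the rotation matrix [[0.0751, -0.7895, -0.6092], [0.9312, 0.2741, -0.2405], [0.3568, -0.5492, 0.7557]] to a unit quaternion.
0.7254 - 0.1064i - 0.3329j + 0.593k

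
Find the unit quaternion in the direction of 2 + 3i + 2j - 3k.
0.3922 + 0.5883i + 0.3922j - 0.5883k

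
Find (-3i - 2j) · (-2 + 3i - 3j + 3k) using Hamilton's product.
3 + 13j + 15k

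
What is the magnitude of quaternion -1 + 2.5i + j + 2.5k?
3.808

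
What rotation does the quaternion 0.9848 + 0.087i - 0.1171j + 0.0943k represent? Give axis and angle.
axis = (0.5008, -0.6741, 0.5429), θ = 20°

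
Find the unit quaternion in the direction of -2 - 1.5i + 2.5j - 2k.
-0.4924 - 0.3693i + 0.6155j - 0.4924k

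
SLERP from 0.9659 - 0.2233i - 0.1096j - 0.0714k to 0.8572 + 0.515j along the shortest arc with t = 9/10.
0.8881 - 0.0242i + 0.4589j - 0.0077k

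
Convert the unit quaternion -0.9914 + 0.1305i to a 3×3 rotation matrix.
[[1, 0, 0], [0, 0.9659, 0.2588], [0, -0.2588, 0.9659]]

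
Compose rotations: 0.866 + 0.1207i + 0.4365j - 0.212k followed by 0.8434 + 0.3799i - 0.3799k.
0.604 + 0.5966i + 0.4028j - 0.342k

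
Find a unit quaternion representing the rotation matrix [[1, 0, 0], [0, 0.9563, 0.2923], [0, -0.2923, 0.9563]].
0.989 - 0.1478i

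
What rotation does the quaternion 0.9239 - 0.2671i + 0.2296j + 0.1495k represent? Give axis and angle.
axis = (-0.6981, 0.6001, 0.3907), θ = π/4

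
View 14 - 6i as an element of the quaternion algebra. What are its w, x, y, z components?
14 - 6i + 0j + 0k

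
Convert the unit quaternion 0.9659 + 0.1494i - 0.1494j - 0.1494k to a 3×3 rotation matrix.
[[0.9107, 0.244, -0.3333], [-0.3333, 0.9107, -0.244], [0.244, 0.3333, 0.9107]]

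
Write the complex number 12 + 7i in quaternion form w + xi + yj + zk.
12 + 7i + 0j + 0k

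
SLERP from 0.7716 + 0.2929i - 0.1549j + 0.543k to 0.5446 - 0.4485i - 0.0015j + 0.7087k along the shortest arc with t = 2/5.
0.7402 - 0.0085i - 0.101j + 0.6647k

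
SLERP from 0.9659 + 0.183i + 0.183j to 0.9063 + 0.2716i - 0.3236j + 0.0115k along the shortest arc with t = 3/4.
0.9458 + 0.2557i - 0.1999j + 0.0088k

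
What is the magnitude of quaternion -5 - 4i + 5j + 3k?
√75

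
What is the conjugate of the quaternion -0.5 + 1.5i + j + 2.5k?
-0.5 - 1.5i - j - 2.5k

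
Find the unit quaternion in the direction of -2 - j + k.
-0.8165 - 0.4082j + 0.4082k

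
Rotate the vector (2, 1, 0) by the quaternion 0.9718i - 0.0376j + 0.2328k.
(1.704, -1.143, 0.887)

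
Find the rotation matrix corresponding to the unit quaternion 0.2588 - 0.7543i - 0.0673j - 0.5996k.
[[0.2719, 0.4119, 0.8697], [-0.2088, -0.857, 0.4711], [0.9394, -0.3097, -0.147]]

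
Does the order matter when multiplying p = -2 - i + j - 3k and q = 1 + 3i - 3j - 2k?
Yes: pq = -2 - 18i - 4j + k ≠ -2 + 4i + 18j + k = qp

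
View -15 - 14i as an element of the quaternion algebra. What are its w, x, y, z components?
-15 - 14i + 0j + 0k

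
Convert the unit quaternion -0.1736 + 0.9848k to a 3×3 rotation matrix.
[[-0.9397, 0.3419, 0], [-0.3419, -0.9397, 0], [0, 0, 1]]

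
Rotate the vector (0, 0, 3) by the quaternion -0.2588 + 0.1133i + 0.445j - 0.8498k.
(-1.269, -2.093, 1.735)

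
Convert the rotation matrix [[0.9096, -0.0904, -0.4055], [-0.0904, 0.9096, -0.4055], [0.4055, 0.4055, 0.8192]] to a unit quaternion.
0.9537 + 0.2126i - 0.2126j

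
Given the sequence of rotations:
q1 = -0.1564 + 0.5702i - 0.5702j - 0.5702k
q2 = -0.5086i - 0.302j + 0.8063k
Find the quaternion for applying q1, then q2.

q2 · q1 = 0.5776 + 0.7115i + 0.217j + 0.3361k
0.5776 + 0.7115i + 0.217j + 0.3361k


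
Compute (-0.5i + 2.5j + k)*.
0.5i - 2.5j - k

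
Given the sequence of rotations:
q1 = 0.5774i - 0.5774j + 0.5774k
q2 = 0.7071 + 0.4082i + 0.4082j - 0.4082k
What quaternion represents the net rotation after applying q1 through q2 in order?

q2 · q1 = 0.2357 + 0.4083i - 0.8797j - 0.0631k
0.2357 + 0.4083i - 0.8797j - 0.0631k


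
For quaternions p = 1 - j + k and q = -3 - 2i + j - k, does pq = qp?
No: pq = -1 - 2i + 2j - 6k ≠ -1 - 2i + 6j - 2k = qp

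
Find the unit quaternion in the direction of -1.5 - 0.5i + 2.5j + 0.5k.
-0.5 - 0.1667i + 0.8333j + 0.1667k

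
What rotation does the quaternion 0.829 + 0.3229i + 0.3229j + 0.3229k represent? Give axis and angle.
axis = (√3/3, √3/3, √3/3), θ = 68°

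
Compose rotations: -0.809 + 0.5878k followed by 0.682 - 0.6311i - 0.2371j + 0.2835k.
-0.7184 + 0.3712i + 0.5628j + 0.1715k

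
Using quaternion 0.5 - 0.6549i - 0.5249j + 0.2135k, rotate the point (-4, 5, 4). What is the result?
(-2.279, -1.626, -7.012)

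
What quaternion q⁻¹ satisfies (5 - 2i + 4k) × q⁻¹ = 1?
0.1111 + 0.0444i - 0.0889k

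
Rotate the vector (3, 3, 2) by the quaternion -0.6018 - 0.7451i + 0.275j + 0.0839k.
(0.666, -3.607, 2.924)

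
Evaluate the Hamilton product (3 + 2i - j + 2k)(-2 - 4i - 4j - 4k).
6 - 4i - 10j - 28k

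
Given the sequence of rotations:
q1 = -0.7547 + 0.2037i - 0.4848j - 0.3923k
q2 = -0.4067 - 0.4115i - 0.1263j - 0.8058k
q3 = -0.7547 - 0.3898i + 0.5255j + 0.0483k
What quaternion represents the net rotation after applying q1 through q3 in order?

q2 · q1 = 0.0134 - 0.1134i - 0.0331j + 0.9929k
q3 · q2 · q1 = -0.0849 + 0.6037i + 0.4136j - 0.6762k
-0.0849 + 0.6037i + 0.4136j - 0.6762k


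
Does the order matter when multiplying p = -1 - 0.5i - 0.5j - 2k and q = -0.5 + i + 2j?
Yes: pq = 2 + 3.25i - 3.75j + 0.5k ≠ 2 - 4.75i + 0.25j + 1.5k = qp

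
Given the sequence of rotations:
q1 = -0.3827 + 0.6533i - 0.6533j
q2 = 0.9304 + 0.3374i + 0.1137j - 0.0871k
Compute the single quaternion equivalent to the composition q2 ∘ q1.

q2 · q1 = -0.5022 + 0.4218i - 0.7082j - 0.2614k
-0.5022 + 0.4218i - 0.7082j - 0.2614k


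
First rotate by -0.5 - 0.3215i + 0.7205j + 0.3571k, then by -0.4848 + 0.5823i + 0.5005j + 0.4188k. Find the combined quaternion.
-0.0806 - 0.2583i - 0.9421j + 0.1979k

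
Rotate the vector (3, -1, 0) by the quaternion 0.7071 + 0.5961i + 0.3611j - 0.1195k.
(1.532, 0.524, -2.716)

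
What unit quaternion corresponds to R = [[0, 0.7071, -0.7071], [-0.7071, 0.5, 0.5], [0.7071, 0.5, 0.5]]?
0.7071 - 0.5j - 0.5k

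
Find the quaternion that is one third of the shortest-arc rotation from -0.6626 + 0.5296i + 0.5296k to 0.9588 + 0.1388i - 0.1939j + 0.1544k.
-0.8759 + 0.3398i + 0.0772j + 0.3336k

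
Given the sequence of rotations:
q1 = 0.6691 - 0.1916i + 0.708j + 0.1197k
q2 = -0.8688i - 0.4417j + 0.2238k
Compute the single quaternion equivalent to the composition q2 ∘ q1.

q2 · q1 = 0.1195 - 0.7926i - 0.2344j - 0.55k
0.1195 - 0.7926i - 0.2344j - 0.55k


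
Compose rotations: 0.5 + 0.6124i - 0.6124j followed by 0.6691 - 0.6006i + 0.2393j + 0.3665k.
0.8489 + 0.3339i - 0.0657j + 0.4045k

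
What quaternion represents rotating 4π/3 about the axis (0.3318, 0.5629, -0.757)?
-0.5 + 0.2873i + 0.4875j - 0.6556k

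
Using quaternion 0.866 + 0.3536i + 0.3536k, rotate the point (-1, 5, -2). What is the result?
(-4.312, 3.112, 1.312)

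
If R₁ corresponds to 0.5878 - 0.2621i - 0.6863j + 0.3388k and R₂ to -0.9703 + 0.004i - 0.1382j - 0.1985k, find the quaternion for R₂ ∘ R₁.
-0.5969 + 0.0736i + 0.6354j - 0.4844k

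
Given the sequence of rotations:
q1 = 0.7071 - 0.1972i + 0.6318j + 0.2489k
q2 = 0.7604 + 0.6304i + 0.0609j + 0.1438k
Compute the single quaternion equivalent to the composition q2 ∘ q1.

q2 · q1 = 0.5877 + 0.2201i + 0.3382j + 0.7012k
0.5877 + 0.2201i + 0.3382j + 0.7012k


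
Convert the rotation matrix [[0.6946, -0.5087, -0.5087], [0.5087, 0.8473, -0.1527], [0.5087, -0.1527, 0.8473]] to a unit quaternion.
0.9205 - 0.2763j + 0.2763k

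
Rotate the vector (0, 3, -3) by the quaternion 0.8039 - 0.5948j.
(2.869, 3, -0.877)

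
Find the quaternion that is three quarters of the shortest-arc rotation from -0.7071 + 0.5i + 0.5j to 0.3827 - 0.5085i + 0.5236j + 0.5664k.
-0.5639 + 0.6033i - 0.2842j - 0.4871k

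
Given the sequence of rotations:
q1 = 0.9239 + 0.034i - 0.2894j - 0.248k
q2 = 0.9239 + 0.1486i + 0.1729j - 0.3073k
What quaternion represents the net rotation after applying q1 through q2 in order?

q2 · q1 = 0.8224 + 0.0369i - 0.0812j - 0.5619k
0.8224 + 0.0369i - 0.0812j - 0.5619k


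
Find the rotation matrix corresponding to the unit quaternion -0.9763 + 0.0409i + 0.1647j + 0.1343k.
[[0.9097, 0.2757, -0.3106], [-0.2488, 0.9606, 0.1241], [0.3326, -0.0356, 0.9424]]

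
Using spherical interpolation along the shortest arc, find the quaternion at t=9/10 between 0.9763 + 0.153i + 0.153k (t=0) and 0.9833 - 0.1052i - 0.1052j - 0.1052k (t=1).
0.9891 - 0.0794i - 0.0951j - 0.0794k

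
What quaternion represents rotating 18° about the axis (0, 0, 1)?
0.9877 + 0.1564k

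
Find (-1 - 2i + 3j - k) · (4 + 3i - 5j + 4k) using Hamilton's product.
21 - 4i + 22j - 7k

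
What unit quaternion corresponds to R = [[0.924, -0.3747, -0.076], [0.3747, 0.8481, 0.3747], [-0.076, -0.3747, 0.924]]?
0.9613 - 0.1949i + 0.1949k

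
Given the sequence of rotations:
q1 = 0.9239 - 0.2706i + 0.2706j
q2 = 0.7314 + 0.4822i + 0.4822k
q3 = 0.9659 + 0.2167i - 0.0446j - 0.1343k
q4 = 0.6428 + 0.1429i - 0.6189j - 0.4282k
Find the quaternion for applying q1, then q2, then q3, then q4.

q2 · q1 = 0.8062 + 0.1171i + 0.0674j + 0.576k
q3 · q2 · q1 = 0.8337 + 0.2712i - 0.1114j + 0.4679k
q4 · q3 · q2 · q1 = 0.6286 - 0.0438i - 0.7706j + 0.0957k
0.6286 - 0.0438i - 0.7706j + 0.0957k


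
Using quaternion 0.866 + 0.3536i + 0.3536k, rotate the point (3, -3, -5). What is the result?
(2.837, 3.4, -4.837)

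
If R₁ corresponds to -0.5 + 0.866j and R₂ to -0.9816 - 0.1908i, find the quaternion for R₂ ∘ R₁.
0.4908 + 0.0954i - 0.8501j - 0.1652k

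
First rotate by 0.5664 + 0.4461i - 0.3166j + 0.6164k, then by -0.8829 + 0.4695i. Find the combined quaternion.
-0.7095 - 0.1279i - 0.0099j - 0.6929k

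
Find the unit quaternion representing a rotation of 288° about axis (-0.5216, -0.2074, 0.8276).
-0.809 - 0.3066i - 0.1219j + 0.4865k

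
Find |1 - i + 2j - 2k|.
√10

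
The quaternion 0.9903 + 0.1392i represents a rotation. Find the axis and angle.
axis = (1, 0, 0), θ = 16°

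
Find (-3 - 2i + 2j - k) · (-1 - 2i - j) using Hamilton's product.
1 + 7i + 3j + 7k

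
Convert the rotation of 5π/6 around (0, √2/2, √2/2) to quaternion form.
0.2588 + 0.683j + 0.683k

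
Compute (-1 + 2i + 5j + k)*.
-1 - 2i - 5j - k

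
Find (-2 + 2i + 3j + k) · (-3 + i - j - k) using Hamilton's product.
8 - 10i - 4j - 6k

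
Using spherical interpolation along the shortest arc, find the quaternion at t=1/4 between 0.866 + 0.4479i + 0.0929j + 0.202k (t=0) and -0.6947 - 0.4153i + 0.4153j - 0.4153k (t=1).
0.8497 + 0.4542i - 0.0382j + 0.265k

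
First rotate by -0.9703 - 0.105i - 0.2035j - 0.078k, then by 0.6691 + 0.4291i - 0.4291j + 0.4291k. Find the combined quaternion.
-0.658 - 0.3658i + 0.2686j - 0.6009k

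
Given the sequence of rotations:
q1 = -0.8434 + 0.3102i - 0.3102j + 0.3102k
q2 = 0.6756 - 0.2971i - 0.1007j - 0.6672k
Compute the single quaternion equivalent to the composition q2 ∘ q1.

q2 · q1 = -0.3019 + 0.2219i - 0.2394j + 0.8957k
-0.3019 + 0.2219i - 0.2394j + 0.8957k


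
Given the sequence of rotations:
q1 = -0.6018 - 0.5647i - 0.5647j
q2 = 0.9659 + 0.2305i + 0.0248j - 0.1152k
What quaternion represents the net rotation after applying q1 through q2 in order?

q2 · q1 = -0.4371 - 0.7492i - 0.4953j - 0.0468k
-0.4371 - 0.7492i - 0.4953j - 0.0468k


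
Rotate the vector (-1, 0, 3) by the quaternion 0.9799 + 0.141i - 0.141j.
(-1.789, -0.789, 2.485)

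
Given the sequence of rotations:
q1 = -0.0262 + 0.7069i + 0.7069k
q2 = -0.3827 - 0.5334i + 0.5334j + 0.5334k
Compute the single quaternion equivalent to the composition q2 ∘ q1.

q2 · q1 = 0.01 + 0.1205i + 0.7401j - 0.6616k
0.01 + 0.1205i + 0.7401j - 0.6616k


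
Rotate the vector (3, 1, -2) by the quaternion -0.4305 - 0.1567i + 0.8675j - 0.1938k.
(-0.807, 1.503, 3.33)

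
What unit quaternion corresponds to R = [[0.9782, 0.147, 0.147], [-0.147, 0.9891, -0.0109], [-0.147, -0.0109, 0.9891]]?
0.9945 + 0.0739j - 0.0739k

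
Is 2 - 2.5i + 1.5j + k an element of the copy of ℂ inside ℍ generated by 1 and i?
No. The quaternion 2 - 2.5i + 1.5j + k has j-coefficient y = 1.5 and k-coefficient z = 1, not both zero, so it does not lie in the complex subalgebra spanned by 1 and i.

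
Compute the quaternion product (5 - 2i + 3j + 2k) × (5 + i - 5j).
42 + 5i - 8j + 17k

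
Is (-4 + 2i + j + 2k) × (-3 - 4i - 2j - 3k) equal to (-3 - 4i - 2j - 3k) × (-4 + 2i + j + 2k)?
No: pq = 28 + 11i + 3j + 6k ≠ 28 + 9i + 7j + 6k = qp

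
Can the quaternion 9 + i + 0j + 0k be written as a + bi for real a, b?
Yes. The quaternion 9 + i has j- and k-coefficients y = z = 0, so it lies in the complex subalgebra spanned by 1 and i.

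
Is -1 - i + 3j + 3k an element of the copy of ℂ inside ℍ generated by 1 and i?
No. The quaternion -1 - i + 3j + 3k has j-coefficient y = 3 and k-coefficient z = 3, not both zero, so it does not lie in the complex subalgebra spanned by 1 and i.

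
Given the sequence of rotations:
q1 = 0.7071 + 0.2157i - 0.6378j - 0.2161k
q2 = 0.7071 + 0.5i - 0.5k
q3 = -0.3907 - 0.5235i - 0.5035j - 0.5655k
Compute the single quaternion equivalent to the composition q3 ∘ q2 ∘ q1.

q2 · q1 = 0.2841 + 0.1872i - 0.4508j - 0.8253k
q3 · q2 · q1 = -0.7067 - 0.0613i - 0.5048j + 0.492k
-0.7067 - 0.0613i - 0.5048j + 0.492k


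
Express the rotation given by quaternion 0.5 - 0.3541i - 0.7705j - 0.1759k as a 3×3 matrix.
[[-0.2492, 0.7216, -0.6459], [0.3698, 0.6873, 0.6252], [0.8951, -0.083, -0.4381]]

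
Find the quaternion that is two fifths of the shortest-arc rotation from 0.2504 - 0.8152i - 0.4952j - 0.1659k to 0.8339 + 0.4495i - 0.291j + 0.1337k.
-0.2813 - 0.9087i - 0.2268j - 0.2093k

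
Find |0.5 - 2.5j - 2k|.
3.24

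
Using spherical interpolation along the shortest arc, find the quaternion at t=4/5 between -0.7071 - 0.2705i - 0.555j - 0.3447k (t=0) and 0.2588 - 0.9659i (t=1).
0.0328 - 0.9807i - 0.1637j - 0.1017k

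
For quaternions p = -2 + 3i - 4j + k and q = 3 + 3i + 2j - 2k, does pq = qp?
No: pq = -5 + 9i - 7j + 25k ≠ -5 - 3i - 25j - 11k = qp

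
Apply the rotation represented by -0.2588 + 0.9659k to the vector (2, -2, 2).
(-2.732, 0.732, 2)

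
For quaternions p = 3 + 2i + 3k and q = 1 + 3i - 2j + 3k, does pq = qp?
No: pq = -12 + 17i - 3j + 8k ≠ -12 + 5i - 9j + 16k = qp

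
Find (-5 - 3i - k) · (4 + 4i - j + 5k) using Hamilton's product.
-3 - 33i + 16j - 26k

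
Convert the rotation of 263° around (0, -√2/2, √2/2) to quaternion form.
-0.6626 - 0.5296j + 0.5296k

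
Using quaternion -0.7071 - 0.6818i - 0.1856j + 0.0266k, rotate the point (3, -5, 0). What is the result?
(1.336, 0.302, -5.668)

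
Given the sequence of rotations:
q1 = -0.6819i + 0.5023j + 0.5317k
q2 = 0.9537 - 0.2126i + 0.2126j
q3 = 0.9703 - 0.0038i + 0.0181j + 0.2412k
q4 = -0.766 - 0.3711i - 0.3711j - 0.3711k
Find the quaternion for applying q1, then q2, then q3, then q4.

q2 · q1 = -0.2518 - 0.5373i + 0.5921j + 0.5453k
q3 · q2 · q1 = -0.3886 - 0.6533i + 0.4424j + 0.4758k
q4 · q3 · q2 · q1 = 0.396 + 0.6322i + 0.2243j - 0.6269k
0.396 + 0.6322i + 0.2243j - 0.6269k


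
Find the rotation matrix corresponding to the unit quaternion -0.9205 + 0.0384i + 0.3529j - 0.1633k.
[[0.6976, -0.2735, -0.6622], [0.3277, 0.9437, -0.0446], [0.6371, -0.186, 0.748]]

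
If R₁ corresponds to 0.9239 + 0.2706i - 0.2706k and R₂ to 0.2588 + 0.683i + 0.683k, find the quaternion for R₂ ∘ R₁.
0.2391 + 0.7011i + 0.3696j + 0.561k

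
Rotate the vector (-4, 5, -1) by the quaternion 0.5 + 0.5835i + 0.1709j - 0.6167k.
(3.906, 0.255, 5.165)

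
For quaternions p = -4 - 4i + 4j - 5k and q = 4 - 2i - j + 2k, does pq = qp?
No: pq = -10 - 5i + 38j - 16k ≠ -10 - 11i + 2j - 40k = qp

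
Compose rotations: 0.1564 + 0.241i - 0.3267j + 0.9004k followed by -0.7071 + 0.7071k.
-0.7473 + 0.0606i + 0.4014j - 0.5261k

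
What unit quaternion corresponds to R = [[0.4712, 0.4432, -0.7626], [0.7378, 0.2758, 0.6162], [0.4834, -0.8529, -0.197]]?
0.6225 - 0.59i - 0.5004j + 0.1183k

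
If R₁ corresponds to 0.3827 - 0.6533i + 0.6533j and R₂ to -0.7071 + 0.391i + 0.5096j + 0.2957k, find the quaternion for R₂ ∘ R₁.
-0.3481 + 0.4184i - 0.4601j + 0.7015k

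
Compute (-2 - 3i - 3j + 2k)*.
-2 + 3i + 3j - 2k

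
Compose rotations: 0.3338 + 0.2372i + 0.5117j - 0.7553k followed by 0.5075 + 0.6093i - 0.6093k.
-0.4353 + 0.6355i + 0.5754j - 0.2749k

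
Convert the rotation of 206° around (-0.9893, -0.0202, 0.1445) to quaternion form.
-0.225 - 0.9639i - 0.0197j + 0.1408k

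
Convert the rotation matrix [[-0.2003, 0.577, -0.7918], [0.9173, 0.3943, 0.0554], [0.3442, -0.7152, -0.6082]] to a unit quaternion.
-0.3827 + 0.5034i + 0.7421j - 0.2223k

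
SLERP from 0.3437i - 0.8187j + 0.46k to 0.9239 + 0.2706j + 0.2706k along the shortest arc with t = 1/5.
-0.2696 + 0.3191i - 0.8392j + 0.3482k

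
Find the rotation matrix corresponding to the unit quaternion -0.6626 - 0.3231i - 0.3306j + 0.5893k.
[[0.0869, 0.9946, 0.0573], [-0.5673, 0.0967, -0.8178], [-0.8189, 0.0385, 0.5726]]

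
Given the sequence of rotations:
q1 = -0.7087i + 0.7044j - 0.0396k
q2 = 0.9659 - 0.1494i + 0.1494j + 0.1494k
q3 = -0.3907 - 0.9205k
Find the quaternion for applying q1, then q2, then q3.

q2 · q1 = -0.2052 - 0.7957i + 0.5686j - 0.0376k
q3 · q2 · q1 = 0.0456 + 0.8343i + 0.5103j + 0.2036k
0.0456 + 0.8343i + 0.5103j + 0.2036k


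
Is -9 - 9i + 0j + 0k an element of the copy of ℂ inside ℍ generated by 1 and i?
Yes. The quaternion -9 - 9i has j- and k-coefficients y = z = 0, so it lies in the complex subalgebra spanned by 1 and i.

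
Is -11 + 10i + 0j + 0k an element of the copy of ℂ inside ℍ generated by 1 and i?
Yes. The quaternion -11 + 10i has j- and k-coefficients y = z = 0, so it lies in the complex subalgebra spanned by 1 and i.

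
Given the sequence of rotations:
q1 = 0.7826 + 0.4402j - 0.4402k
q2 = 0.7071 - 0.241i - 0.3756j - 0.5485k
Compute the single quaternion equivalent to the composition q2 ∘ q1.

q2 · q1 = 0.4773 + 0.2182i - 0.0888j - 0.8466k
0.4773 + 0.2182i - 0.0888j - 0.8466k


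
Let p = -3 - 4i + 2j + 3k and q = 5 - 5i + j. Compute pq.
-37 - 8i - 8j + 21k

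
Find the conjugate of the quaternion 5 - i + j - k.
5 + i - j + k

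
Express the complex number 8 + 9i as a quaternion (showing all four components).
8 + 9i + 0j + 0k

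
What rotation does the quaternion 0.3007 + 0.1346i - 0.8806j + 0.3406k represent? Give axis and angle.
axis = (0.1411, -0.9233, 0.3571), θ = 145°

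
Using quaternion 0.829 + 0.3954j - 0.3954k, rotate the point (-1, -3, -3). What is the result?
(-4.308, -0.468, -0.468)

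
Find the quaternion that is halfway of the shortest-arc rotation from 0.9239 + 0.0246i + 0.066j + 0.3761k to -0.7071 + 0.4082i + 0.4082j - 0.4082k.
0.8669 - 0.2039i - 0.1819j + 0.4169k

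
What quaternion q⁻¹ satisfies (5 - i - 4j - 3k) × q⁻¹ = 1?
0.098 + 0.0196i + 0.0784j + 0.0588k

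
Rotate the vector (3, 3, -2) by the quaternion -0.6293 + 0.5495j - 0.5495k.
(-1.315, 4.471, -0.529)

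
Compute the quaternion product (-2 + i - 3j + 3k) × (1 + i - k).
2i + j + 8k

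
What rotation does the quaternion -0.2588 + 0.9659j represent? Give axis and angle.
axis = (0, 1, 0), θ = 7π/6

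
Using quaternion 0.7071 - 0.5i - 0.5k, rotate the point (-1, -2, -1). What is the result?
(-2.414, 0, 0.414)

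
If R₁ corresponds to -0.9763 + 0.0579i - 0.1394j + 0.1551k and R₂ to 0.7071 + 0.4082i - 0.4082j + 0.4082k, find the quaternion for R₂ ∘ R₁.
-0.8342 - 0.364i + 0.2603j - 0.3221k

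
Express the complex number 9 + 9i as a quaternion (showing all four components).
9 + 9i + 0j + 0k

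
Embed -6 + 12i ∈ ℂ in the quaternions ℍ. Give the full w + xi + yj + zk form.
-6 + 12i + 0j + 0k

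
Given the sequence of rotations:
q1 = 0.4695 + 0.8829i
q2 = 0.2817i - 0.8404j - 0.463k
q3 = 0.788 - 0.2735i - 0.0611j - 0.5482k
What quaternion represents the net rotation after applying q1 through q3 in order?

q2 · q1 = -0.2487 + 0.1323i - 0.8034j + 0.5246k
q3 · q2 · q1 = 0.0787 - 0.3002i - 0.5469j + 0.7775k
0.0787 - 0.3002i - 0.5469j + 0.7775k


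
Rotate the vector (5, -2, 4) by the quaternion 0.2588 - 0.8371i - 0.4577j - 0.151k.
(1.052, 6.621, -0.243)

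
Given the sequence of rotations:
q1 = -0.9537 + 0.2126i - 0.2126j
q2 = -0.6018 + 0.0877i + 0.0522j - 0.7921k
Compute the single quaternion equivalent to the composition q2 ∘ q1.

q2 · q1 = 0.5664 - 0.38i - 0.0902j + 0.7257k
0.5664 - 0.38i - 0.0902j + 0.7257k


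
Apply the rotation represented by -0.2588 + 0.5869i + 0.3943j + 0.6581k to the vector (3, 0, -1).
(-1.1, -0.456, 2.93)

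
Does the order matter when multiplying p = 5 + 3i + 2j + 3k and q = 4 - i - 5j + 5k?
Yes: pq = 18 + 32i - 35j + 24k ≠ 18 - 18i + j + 50k = qp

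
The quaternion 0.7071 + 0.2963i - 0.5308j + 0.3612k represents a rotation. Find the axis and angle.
axis = (0.419, -0.7507, 0.5108), θ = π/2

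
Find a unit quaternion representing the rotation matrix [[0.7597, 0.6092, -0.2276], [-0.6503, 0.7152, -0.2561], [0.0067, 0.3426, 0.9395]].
0.9239 + 0.162i - 0.0634j - 0.3408k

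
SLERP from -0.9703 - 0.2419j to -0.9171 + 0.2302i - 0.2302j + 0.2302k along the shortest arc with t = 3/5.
-0.9509 + 0.1398i - 0.238j + 0.1398k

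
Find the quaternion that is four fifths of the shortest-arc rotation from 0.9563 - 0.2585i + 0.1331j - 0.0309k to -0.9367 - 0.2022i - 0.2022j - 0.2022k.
0.9622 + 0.1104i + 0.1924j + 0.1581k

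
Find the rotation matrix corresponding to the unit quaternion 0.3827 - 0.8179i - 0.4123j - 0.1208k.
[[0.6308, 0.7669, -0.118], [0.582, -0.3671, 0.7256], [0.5132, -0.5264, -0.6779]]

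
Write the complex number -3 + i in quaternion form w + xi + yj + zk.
-3 + i + 0j + 0k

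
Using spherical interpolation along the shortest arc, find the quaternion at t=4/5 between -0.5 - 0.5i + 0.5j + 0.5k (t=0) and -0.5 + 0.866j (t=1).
-0.5287 - 0.1116i + 0.834j + 0.1116k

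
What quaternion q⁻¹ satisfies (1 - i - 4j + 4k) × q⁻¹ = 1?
0.0294 + 0.0294i + 0.1176j - 0.1176k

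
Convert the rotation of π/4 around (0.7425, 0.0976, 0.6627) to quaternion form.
0.9239 + 0.2841i + 0.0373j + 0.2536k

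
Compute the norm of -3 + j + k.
√11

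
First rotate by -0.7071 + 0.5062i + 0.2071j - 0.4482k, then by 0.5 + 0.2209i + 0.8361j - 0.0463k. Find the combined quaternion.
-0.6593 - 0.2682i - 0.4121j - 0.5688k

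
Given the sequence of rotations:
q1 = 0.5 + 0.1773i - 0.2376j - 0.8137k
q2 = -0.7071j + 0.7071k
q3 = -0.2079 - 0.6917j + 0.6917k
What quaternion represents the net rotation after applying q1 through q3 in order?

q2 · q1 = 0.4074 + 0.7434i - 0.2282j + 0.4789k
q3 · q2 · q1 = -0.5738 - 0.328i + 0.2799j + 0.6964k
-0.5738 - 0.328i + 0.2799j + 0.6964k


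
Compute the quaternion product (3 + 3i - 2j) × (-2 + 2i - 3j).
-18 - 5j - 5k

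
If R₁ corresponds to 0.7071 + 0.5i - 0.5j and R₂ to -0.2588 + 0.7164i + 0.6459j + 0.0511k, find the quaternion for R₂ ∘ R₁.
-0.2182 + 0.4027i + 0.6117j - 0.645k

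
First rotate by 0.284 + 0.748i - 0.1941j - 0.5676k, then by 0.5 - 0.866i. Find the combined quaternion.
0.7898 + 0.1281i - 0.5886j - 0.1157k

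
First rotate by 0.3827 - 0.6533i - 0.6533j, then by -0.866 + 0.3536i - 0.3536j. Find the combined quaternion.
-0.3314 + 0.7011i + 0.4304j - 0.462k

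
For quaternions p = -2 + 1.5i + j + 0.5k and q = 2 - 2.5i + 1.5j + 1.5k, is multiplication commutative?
No: pq = -2.5 + 8.75i - 4.5j + 2.75k ≠ -2.5 + 7.25i + 2.5j - 6.75k = qp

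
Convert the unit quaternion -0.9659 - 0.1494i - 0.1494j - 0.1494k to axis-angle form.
axis = (-√3/3, -√3/3, -√3/3), θ = 11π/6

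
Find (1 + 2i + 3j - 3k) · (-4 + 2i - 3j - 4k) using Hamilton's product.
-11 - 27i - 13j - 4k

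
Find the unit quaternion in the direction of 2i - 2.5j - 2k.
0.5298i - 0.6623j - 0.5298k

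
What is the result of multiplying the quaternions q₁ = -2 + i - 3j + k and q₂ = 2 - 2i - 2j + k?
-9 + 5i - 5j - 8k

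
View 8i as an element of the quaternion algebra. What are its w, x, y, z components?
0 + 8i + 0j + 0k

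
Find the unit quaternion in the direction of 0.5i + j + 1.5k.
0.2673i + 0.5345j + 0.8018k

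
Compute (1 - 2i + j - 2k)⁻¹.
0.1 + 0.2i - 0.1j + 0.2k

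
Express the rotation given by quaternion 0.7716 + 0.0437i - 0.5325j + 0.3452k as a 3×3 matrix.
[[0.1946, -0.5793, -0.7916], [0.4862, 0.7579, -0.4351], [0.8519, -0.3002, 0.4291]]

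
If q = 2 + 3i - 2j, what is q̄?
2 - 3i + 2j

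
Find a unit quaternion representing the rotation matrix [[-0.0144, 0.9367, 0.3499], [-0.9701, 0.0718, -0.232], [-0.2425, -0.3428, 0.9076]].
0.7009 - 0.0395i + 0.2113j - 0.6801k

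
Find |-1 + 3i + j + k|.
√12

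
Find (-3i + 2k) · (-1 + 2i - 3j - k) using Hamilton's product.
8 + 9i + j + 7k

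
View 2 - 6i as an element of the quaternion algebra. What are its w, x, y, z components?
2 - 6i + 0j + 0k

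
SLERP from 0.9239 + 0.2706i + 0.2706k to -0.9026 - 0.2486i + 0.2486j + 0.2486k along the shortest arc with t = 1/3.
0.9528 + 0.2735i - 0.0872j + 0.0991k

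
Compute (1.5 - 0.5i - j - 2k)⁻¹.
0.2 + 0.0667i + 0.1333j + 0.2667k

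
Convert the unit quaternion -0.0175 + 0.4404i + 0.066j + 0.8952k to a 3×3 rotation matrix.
[[-0.6115, 0.0895, 0.7862], [0.0268, -0.9907, 0.1336], [0.7908, 0.1028, 0.6034]]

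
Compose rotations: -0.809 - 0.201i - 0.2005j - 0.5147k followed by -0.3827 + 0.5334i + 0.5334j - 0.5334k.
0.2492 - 0.7361i + 0.027j + 0.6288k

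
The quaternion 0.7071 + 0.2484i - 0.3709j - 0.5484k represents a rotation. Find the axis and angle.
axis = (0.3513, -0.5245, -0.7755), θ = π/2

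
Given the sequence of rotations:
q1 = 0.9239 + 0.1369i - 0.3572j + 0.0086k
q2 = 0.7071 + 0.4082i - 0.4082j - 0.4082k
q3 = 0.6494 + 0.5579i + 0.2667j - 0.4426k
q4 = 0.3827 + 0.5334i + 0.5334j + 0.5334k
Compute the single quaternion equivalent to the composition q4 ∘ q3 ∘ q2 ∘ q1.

q2 · q1 = 0.4551 + 0.3246i - 0.6891j - 0.461k
q3 · q2 · q1 = 0.0942 + 0.0368i - 0.2126j - 0.9718k
q4 · q3 · q2 · q1 = 0.6482 - 0.3406i + 0.5069j - 0.4547k
0.6482 - 0.3406i + 0.5069j - 0.4547k


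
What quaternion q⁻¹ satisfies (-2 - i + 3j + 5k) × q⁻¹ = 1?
-0.0513 + 0.0256i - 0.0769j - 0.1282k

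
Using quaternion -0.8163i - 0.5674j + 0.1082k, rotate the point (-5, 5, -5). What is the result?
(3.851, -5.798, 5.152)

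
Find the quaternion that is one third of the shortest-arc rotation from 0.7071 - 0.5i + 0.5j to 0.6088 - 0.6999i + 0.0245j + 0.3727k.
0.7075 - 0.5961i + 0.3559j + 0.1325k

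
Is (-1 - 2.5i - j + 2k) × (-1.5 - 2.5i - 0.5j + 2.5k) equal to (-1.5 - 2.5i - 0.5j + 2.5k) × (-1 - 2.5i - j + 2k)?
No: pq = -10.25 + 4.75i + 3.25j - 6.75k ≠ -10.25 + 7.75i + 0.75j - 4.25k = qp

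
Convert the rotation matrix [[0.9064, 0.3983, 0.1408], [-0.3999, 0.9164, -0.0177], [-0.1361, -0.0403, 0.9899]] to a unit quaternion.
0.9763 - 0.0058i + 0.0709j - 0.2044k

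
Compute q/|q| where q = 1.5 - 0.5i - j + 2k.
0.5477 - 0.1826i - 0.3651j + 0.7303k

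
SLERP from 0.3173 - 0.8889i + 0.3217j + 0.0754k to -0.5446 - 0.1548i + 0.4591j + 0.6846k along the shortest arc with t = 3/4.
-0.3694 - 0.4467i + 0.517j + 0.6298k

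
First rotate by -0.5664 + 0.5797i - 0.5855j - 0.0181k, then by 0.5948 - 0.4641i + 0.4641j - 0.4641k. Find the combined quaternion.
0.1955 + 0.3275i - 0.8886j + 0.2548k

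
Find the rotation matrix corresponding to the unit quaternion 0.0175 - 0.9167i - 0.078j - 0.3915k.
[[0.6813, 0.1567, 0.715], [0.1293, -0.9872, 0.0932], [0.7205, 0.029, -0.6928]]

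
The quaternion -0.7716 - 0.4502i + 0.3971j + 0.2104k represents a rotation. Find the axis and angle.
axis = (-0.7077, 0.6243, 0.3308), θ = 281°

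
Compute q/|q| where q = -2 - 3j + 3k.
-0.4264 - 0.6396j + 0.6396k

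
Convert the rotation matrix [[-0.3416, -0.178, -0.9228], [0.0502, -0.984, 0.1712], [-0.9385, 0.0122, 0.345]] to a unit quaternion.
0.0698 - 0.5695i + 0.0561j + 0.8171k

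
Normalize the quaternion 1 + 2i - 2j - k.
0.3162 + 0.6325i - 0.6325j - 0.3162k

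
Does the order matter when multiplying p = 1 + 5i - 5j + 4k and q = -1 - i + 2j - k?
Yes: pq = 18 - 9i + 8j ≠ 18 - 3i + 6j - 10k = qp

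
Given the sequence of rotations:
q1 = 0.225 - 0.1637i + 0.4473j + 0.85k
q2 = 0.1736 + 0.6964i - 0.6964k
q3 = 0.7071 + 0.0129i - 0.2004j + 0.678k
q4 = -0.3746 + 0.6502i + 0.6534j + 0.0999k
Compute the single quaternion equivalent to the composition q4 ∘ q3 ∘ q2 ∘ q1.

q2 · q1 = 0.745 + 0.4398i - 0.4003j + 0.3024k
q3 · q2 · q1 = 0.2359 + 0.5314i - 0.1381j + 0.8019k
q4 · q3 · q2 · q1 = -0.4238 + 0.4921i - 0.2624j - 0.7138k
-0.4238 + 0.4921i - 0.2624j - 0.7138k


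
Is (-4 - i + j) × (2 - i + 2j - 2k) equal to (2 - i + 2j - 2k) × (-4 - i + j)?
No: pq = -11 - 8j + 7k ≠ -11 + 4i - 4j + 9k = qp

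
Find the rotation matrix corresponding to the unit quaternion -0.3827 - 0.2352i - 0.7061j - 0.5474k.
[[-0.5964, -0.0868, 0.7979], [0.7511, 0.2901, 0.593], [-0.283, 0.9531, -0.1078]]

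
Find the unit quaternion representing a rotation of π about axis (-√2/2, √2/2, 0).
-0.7071i + 0.7071j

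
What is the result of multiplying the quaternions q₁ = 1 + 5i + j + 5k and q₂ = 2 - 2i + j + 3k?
-4 + 6i - 22j + 20k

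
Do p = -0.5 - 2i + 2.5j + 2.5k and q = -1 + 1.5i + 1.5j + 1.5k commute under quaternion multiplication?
No: pq = -4 + 1.25i + 3.5j - 10k ≠ -4 + 1.25i - 10j + 3.5k = qp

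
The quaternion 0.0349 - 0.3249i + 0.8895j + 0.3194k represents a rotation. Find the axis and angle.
axis = (-0.3251, 0.89, 0.3196), θ = 176°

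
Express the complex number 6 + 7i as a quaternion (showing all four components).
6 + 7i + 0j + 0k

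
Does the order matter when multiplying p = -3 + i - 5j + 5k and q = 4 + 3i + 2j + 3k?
Yes: pq = -20 - 30i - 14j + 28k ≠ -20 + 20i - 38j - 6k = qp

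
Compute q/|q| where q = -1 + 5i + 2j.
-0.1826 + 0.9129i + 0.3651j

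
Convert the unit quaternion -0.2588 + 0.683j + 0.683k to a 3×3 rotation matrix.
[[-0.866, 0.3535, -0.3535], [-0.3535, 0.067, 0.933], [0.3535, 0.933, 0.067]]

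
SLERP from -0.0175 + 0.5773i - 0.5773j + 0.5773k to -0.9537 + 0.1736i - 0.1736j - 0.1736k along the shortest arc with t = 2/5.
-0.5409 + 0.5411i - 0.5411j + 0.3491k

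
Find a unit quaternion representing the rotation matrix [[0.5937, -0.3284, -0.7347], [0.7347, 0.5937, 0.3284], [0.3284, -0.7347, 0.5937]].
0.8338 - 0.3187i - 0.3187j + 0.3187k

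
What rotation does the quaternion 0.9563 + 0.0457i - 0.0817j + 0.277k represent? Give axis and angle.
axis = (0.1563, -0.2794, 0.9474), θ = 34°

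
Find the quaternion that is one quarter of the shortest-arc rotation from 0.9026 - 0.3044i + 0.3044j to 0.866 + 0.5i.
0.9649 - 0.1005i + 0.2425j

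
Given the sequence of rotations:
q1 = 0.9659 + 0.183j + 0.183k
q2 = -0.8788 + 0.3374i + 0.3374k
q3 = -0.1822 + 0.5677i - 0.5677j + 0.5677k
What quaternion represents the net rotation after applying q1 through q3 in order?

q2 · q1 = -0.9106 + 0.2642i - 0.2226j + 0.2268k
q3 · q2 · q1 = -0.2392 - 0.5675i + 0.5787j - 0.5347k
-0.2392 - 0.5675i + 0.5787j - 0.5347k
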